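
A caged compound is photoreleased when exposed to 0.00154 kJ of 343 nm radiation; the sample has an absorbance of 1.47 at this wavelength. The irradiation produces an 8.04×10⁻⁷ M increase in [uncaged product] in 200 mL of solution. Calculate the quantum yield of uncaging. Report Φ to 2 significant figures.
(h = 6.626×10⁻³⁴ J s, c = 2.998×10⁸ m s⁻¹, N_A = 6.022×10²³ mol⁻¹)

Product: (8.04×10⁻⁷ M)(0.2 L) = 1.608×10⁻⁷ mol.
Photon energy at 343 nm: hc/λ = (6.626×10⁻³⁴)(2.998×10⁸)/(343×10⁻⁹) = 5.791×10⁻¹⁹ J.
Incident energy: 0.00154 kJ = 1.54 J.
Photons incident: 1.54 / 5.791×10⁻¹⁹ = 2.659×10¹⁸, i.e. 2.659×10¹⁸/6.022×10²³ = 4.415×10⁻⁶ mol.
Fraction absorbed: 1 − 10^(−1.47) = 0.9661.
Photons absorbed: 0.9661 × 4.415×10⁻⁶ = 4.265×10⁻⁶ mol.
Φ = 1.608×10⁻⁷ mol / 4.265×10⁻⁶ mol photons = 0.038.

Φ = 0.038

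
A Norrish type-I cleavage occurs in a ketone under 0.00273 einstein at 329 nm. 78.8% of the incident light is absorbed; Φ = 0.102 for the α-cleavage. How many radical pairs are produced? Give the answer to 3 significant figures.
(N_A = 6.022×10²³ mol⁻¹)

1.32×10²⁰ radical pairs

Photons absorbed: 0.788 × 0.00273 = 0.002151 mol.
Product: Φ × n_abs = 0.102 × 0.002151 = 2.194×10⁻⁴ mol.
As a count: 2.194×10⁻⁴ × 6.022×10²³ = 1.32×10²⁰.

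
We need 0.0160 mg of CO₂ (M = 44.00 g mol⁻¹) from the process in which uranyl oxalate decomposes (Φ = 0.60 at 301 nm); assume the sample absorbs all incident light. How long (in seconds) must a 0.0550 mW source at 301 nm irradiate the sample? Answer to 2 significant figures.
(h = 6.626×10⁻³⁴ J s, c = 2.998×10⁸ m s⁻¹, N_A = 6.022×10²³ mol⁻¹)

t ≈ 4400 s

Product: 0.0160 mg / 44.00 g mol⁻¹ = 3.636×10⁻⁷ mol.
Photons that must be absorbed: 3.636×10⁻⁷ / 0.60 = 6.060×10⁻⁷ mol.
Photon energy: hc/λ = 6.600×10⁻¹⁹ J; per mole, 3.975×10⁵ J mol⁻¹.
Energy required: 6.060×10⁻⁷ × 3.975×10⁵ = 0.2409 J.
Time: 0.2409 J / 5.5e-05 W = 4400 s.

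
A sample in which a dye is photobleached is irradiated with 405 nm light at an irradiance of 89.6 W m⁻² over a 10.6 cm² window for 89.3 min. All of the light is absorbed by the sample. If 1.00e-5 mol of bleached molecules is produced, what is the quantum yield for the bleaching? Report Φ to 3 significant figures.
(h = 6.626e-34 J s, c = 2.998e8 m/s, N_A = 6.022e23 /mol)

Φ = 0.00580

Photon energy at 405 nm: hc/λ = (6.626e-34)(2.998e8)/(405e-9) = 4.905e-19 J.
Energy delivered: (89.6 W m⁻²)(10.6e-4 m²)(5358 s) = 508.9 J.
Photons incident: 508.9 / 4.905e-19 = 1.038e21, i.e. 1.038e21/6.022e23 = 0.001724 mol.
Φ = 1.00e-5 mol / 0.001724 mol photons = 0.00580.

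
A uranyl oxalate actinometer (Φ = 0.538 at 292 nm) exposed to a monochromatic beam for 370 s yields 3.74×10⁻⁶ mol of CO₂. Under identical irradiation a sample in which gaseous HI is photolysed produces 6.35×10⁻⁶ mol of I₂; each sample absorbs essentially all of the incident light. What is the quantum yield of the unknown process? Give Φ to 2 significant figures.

Photons absorbed by the actinometer: 3.74×10⁻⁶ / 0.538 = 6.952×10⁻⁶ mol.
Φ(unknown) = 6.35×10⁻⁶ / 6.952×10⁻⁶ = 0.91.

Φ = 0.91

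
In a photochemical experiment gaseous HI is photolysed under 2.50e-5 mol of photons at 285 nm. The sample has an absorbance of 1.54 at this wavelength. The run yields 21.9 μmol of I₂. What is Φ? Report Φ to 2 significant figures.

Product: 21.9 μmol = 2.19e-5 mol.
Fraction absorbed: 1 − 10^(−1.54) = 0.9712.
Photons absorbed: 0.9712 × 2.50e-5 = 2.428e-5 mol.
Φ = 2.19e-5 mol / 2.428e-5 mol photons = 0.90.

Φ = 0.90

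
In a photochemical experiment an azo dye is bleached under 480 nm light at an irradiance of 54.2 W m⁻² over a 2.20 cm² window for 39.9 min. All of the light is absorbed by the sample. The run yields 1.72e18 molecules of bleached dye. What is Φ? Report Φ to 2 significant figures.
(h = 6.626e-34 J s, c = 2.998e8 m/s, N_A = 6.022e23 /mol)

Product: 1.72e18 / 6.022e23 = 2.856e-6 mol.
Photon energy at 480 nm: hc/λ = (6.626e-34)(2.998e8)/(480e-9) = 4.138e-19 J.
Energy delivered: (54.2 W m⁻²)(2.20e-4 m²)(2394 s) = 28.55 J.
Photons incident: 28.55 / 4.138e-19 = 6.899e19, i.e. 6.899e19/6.022e23 = 1.146e-4 mol.
Φ = 2.856e-6 mol / 1.146e-4 mol photons = 0.025.

Φ = 0.025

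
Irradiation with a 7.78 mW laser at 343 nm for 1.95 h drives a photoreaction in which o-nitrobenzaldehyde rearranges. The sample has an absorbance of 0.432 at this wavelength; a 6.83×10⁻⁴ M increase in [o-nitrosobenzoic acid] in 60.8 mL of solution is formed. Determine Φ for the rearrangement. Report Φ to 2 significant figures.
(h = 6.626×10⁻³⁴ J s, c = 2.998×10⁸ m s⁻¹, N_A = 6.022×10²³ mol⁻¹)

Product: (6.83×10⁻⁴ M)(0.0608 L) = 4.153×10⁻⁵ mol.
Photon energy at 343 nm: hc/λ = (6.626×10⁻³⁴)(2.998×10⁸)/(343×10⁻⁹) = 5.791×10⁻¹⁹ J.
Energy delivered: (7.78 mW)(7020 s) = 54.62 J.
Photons incident: 54.62 / 5.791×10⁻¹⁹ = 9.432×10¹⁹, i.e. 9.432×10¹⁹/6.022×10²³ = 1.566×10⁻⁴ mol.
Fraction absorbed: 1 − 10^(−0.432) = 0.6302.
Photons absorbed: 0.6302 × 1.566×10⁻⁴ = 9.869×10⁻⁵ mol.
Φ = 4.153×10⁻⁵ mol / 9.869×10⁻⁵ mol photons = 0.42.

Φ = 0.42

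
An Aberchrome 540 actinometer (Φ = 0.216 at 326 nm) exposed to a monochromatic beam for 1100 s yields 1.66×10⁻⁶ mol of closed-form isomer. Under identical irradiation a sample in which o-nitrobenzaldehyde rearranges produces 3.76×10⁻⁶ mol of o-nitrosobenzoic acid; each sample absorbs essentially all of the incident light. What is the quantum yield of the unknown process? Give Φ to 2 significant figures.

Photons absorbed by the actinometer: 1.66×10⁻⁶ / 0.216 = 7.685×10⁻⁶ mol.
Φ(unknown) = 3.76×10⁻⁶ / 7.685×10⁻⁶ = 0.49.

Φ = 0.49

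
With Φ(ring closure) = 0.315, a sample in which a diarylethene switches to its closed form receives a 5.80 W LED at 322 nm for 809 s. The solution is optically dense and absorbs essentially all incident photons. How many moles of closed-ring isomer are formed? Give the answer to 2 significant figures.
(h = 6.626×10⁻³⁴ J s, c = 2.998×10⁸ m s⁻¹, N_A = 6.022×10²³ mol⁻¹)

0.0040 mol

Photon energy at 322 nm: hc/λ = (6.626×10⁻³⁴)(2.998×10⁸)/(322×10⁻⁹) = 6.169×10⁻¹⁹ J.
Energy delivered: (5.80 W)(809 s) = 4692 J.
Photons incident: 4692 / 6.169×10⁻¹⁹ = 7.606×10²¹, i.e. 7.606×10²¹/6.022×10²³ = 0.01263 mol.
Product: Φ × n_abs = 0.315 × 0.01263 = 0.003978 mol.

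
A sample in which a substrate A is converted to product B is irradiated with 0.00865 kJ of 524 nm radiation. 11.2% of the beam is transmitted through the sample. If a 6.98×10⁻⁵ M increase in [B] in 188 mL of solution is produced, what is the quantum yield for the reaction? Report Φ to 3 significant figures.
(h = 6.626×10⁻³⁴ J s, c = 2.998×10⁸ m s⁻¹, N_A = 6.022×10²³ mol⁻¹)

Φ = 0.390

Product: (6.98×10⁻⁵ M)(0.188 L) = 1.312×10⁻⁵ mol.
Photon energy at 524 nm: hc/λ = (6.626×10⁻³⁴)(2.998×10⁸)/(524×10⁻⁹) = 3.791×10⁻¹⁹ J.
Incident energy: 0.00865 kJ = 8.65 J.
Photons incident: 8.65 / 3.791×10⁻¹⁹ = 2.282×10¹⁹, i.e. 2.282×10¹⁹/6.022×10²³ = 3.789×10⁻⁵ mol.
Fraction absorbed: 1 − 11.2/100 = 0.8880.
Photons absorbed: 0.8880 × 3.789×10⁻⁵ = 3.365×10⁻⁵ mol.
Φ = 1.312×10⁻⁵ mol / 3.365×10⁻⁵ mol photons = 0.390.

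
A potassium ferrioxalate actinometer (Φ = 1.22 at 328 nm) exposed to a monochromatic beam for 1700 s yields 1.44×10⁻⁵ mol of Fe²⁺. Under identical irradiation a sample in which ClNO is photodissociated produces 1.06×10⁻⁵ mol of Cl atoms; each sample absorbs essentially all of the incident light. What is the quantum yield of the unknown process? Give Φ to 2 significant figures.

Φ = 0.90

Photons absorbed by the actinometer: 1.44×10⁻⁵ / 1.22 = 1.180×10⁻⁵ mol.
Φ(unknown) = 1.06×10⁻⁵ / 1.180×10⁻⁵ = 0.90.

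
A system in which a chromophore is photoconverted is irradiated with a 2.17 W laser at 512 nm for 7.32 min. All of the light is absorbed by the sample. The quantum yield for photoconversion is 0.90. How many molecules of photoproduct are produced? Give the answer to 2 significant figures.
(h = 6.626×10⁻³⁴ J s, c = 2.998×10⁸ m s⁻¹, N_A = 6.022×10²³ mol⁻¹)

Photon energy at 512 nm: hc/λ = (6.626×10⁻³⁴)(2.998×10⁸)/(512×10⁻⁹) = 3.880×10⁻¹⁹ J.
Energy delivered: (2.17 W)(439.2 s) = 953.1 J.
Photons incident: 953.1 / 3.880×10⁻¹⁹ = 2.456×10²¹, i.e. 2.456×10²¹/6.022×10²³ = 0.004078 mol.
Product: Φ × n_abs = 0.90 × 0.004078 = 0.003670 mol.
As a count: 0.003670 × 6.022×10²³ = 2.2×10²¹.

2.2×10²¹ molecules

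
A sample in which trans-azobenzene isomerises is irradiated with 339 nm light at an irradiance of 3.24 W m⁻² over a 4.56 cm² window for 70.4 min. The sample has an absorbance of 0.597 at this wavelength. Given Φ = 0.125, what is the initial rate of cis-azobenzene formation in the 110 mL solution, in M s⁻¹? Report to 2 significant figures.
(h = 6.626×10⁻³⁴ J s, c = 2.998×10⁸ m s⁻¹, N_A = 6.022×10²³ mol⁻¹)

Photon energy at 339 nm: hc/λ = (6.626×10⁻³⁴)(2.998×10⁸)/(339×10⁻⁹) = 5.860×10⁻¹⁹ J.
Energy delivered: (3.24 W m⁻²)(4.56×10⁻⁴ m²)(4224 s) = 6.241 J.
Photons incident: 6.241 / 5.860×10⁻¹⁹ = 1.065×10¹⁹, i.e. 1.065×10¹⁹/6.022×10²³ = 1.769×10⁻⁵ mol.
Fraction absorbed: 1 − 10^(−0.597) = 0.7471.
Photons absorbed: 0.7471 × 1.769×10⁻⁵ = 1.322×10⁻⁵ mol.
Product formed: 0.125 × 1.322×10⁻⁵ = 1.653×10⁻⁶ mol.
Rate: 1.653×10⁻⁶ mol / (4224 s × 0.11 L) = 3.6×10⁻⁹ M s⁻¹.

3.6×10⁻⁹ M s⁻¹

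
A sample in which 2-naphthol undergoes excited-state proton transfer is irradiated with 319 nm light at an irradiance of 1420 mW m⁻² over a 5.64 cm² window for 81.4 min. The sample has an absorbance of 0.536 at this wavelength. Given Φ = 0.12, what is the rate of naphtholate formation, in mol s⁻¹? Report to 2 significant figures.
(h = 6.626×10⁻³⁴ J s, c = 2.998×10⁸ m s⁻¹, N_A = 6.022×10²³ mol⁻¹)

Photon energy at 319 nm: hc/λ = (6.626×10⁻³⁴)(2.998×10⁸)/(319×10⁻⁹) = 6.227×10⁻¹⁹ J.
Energy delivered: (1420 mW m⁻²)(5.64×10⁻⁴ m²)(4884 s) = 3.911 J.
Photons incident: 3.911 / 6.227×10⁻¹⁹ = 6.281×10¹⁸, i.e. 6.281×10¹⁸/6.022×10²³ = 1.043×10⁻⁵ mol.
Fraction absorbed: 1 − 10^(−0.536) = 0.7089.
Photons absorbed: 0.7089 × 1.043×10⁻⁵ = 7.394×10⁻⁶ mol.
Product formed: 0.12 × 7.394×10⁻⁶ = 8.873×10⁻⁷ mol.
Rate: 8.873×10⁻⁷ / 4884 s = 1.8×10⁻¹⁰ mol s⁻¹.

1.8×10⁻¹⁰ mol s⁻¹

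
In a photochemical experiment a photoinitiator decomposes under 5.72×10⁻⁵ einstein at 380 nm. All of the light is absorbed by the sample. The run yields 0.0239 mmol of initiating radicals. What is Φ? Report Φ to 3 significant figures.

Φ = 0.418

Product: 0.0239 mmol = 2.39×10⁻⁵ mol.
Φ = 2.39×10⁻⁵ mol / 5.72×10⁻⁵ mol photons = 0.418.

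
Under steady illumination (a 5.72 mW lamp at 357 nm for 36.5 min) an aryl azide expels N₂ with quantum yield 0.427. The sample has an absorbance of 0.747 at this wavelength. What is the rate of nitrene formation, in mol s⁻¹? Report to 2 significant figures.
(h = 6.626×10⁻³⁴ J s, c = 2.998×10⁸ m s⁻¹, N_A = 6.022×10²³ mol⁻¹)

6.0×10⁻⁹ mol s⁻¹

Photon energy at 357 nm: hc/λ = (6.626×10⁻³⁴)(2.998×10⁸)/(357×10⁻⁹) = 5.564×10⁻¹⁹ J.
Energy delivered: (5.72 mW)(2190 s) = 12.53 J.
Photons incident: 12.53 / 5.564×10⁻¹⁹ = 2.252×10¹⁹, i.e. 2.252×10¹⁹/6.022×10²³ = 3.740×10⁻⁵ mol.
Fraction absorbed: 1 − 10^(−0.747) = 0.8209.
Photons absorbed: 0.8209 × 3.740×10⁻⁵ = 3.070×10⁻⁵ mol.
Product formed: 0.427 × 3.070×10⁻⁵ = 1.311×10⁻⁵ mol.
Rate: 1.311×10⁻⁵ / 2190 s = 6.0×10⁻⁹ mol s⁻¹.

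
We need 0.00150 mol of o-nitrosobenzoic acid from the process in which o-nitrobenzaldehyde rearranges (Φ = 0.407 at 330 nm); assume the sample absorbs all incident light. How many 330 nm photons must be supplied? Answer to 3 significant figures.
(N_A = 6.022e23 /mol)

2.22e21 photons

Photons that must be absorbed: 0.00150 / 0.407 = 0.003686 mol.
Photon count: 0.003686 × 6.022e23 = 2.22e21.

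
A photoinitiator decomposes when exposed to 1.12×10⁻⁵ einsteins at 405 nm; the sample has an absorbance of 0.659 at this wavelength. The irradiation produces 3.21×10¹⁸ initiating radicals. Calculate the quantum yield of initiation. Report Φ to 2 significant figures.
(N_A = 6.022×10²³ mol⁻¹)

Product: 3.21×10¹⁸ / 6.022×10²³ = 5.330×10⁻⁶ mol.
Fraction absorbed: 1 − 10^(−0.659) = 0.7807.
Photons absorbed: 0.7807 × 1.12×10⁻⁵ = 8.744×10⁻⁶ mol.
Φ = 5.330×10⁻⁶ mol / 8.744×10⁻⁶ mol photons = 0.61.

Φ = 0.61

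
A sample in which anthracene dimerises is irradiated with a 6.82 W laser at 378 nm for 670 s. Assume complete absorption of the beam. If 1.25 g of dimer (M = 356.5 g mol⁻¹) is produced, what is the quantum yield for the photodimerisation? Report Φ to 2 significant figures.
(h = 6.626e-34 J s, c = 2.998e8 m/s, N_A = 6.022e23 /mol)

Φ = 0.24

Product: 1.25 g / 356.5 g mol⁻¹ = 0.003506 mol.
Photon energy at 378 nm: hc/λ = (6.626e-34)(2.998e8)/(378e-9) = 5.255e-19 J.
Energy delivered: (6.82 W)(670 s) = 4569 J.
Photons incident: 4569 / 5.255e-19 = 8.695e21, i.e. 8.695e21/6.022e23 = 0.01444 mol.
Φ = 0.003506 mol / 0.01444 mol photons = 0.24.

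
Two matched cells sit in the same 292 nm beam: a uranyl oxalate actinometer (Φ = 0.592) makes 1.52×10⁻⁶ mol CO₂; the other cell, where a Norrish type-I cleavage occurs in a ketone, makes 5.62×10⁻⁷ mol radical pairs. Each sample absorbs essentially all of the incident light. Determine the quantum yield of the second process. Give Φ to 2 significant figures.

Photons absorbed by the actinometer: 1.52×10⁻⁶ / 0.592 = 2.568×10⁻⁶ mol.
Φ(unknown) = 5.62×10⁻⁷ / 2.568×10⁻⁶ = 0.22.

Φ = 0.22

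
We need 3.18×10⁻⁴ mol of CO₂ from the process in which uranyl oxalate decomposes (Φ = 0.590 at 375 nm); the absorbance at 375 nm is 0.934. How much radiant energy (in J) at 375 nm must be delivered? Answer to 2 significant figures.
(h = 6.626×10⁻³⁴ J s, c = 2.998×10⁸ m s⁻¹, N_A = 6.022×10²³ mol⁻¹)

Photons that must be absorbed: 3.18×10⁻⁴ / 0.590 = 5.390×10⁻⁴ mol.
Fraction absorbed: 1 − 10^(−0.934) = 0.8836.
Incident photons needed: 5.390×10⁻⁴ / 0.8836 = 6.100×10⁻⁴ mol.
Photon energy: hc/λ = 5.297×10⁻¹⁹ J; per mole, 3.190×10⁵ J mol⁻¹.
Energy required: 6.100×10⁻⁴ × 3.190×10⁵ = 190 J.

190 J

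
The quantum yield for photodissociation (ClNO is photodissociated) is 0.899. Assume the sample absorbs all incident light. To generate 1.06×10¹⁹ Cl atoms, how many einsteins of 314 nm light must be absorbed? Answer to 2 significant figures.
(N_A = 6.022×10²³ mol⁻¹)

2.0×10⁻⁵ einstein

Product: 1.06×10¹⁹ / 6.022×10²³ = 1.760×10⁻⁵ mol.
Photons that must be absorbed: 1.760×10⁻⁵ / 0.899 = 1.958×10⁻⁵ mol.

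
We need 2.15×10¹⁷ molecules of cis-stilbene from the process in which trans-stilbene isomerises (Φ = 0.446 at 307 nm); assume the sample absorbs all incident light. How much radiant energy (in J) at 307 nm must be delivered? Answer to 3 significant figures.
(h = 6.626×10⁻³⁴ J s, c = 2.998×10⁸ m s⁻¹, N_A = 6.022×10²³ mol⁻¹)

Product: 2.15×10¹⁷ / 6.022×10²³ = 3.570×10⁻⁷ mol.
Photons that must be absorbed: 3.570×10⁻⁷ / 0.446 = 8.004×10⁻⁷ mol.
Photon energy: hc/λ = 6.471×10⁻¹⁹ J; per mole, 3.897×10⁵ J mol⁻¹.
Energy required: 8.004×10⁻⁷ × 3.897×10⁵ = 0.312 J.

0.312 J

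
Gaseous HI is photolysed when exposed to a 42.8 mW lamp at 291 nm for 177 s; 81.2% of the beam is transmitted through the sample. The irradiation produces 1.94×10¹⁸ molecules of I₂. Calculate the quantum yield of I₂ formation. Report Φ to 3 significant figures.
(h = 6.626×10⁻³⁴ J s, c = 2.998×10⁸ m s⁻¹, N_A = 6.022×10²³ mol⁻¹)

Product: 1.94×10¹⁸ / 6.022×10²³ = 3.222×10⁻⁶ mol.
Photon energy at 291 nm: hc/λ = (6.626×10⁻³⁴)(2.998×10⁸)/(291×10⁻⁹) = 6.826×10⁻¹⁹ J.
Energy delivered: (42.8 mW)(177 s) = 7.576 J.
Photons incident: 7.576 / 6.826×10⁻¹⁹ = 1.110×10¹⁹, i.e. 1.110×10¹⁹/6.022×10²³ = 1.843×10⁻⁵ mol.
Fraction absorbed: 1 − 81.2/100 = 0.1880.
Photons absorbed: 0.1880 × 1.843×10⁻⁵ = 3.465×10⁻⁶ mol.
Φ = 3.222×10⁻⁶ mol / 3.465×10⁻⁶ mol photons = 0.930.

Φ = 0.930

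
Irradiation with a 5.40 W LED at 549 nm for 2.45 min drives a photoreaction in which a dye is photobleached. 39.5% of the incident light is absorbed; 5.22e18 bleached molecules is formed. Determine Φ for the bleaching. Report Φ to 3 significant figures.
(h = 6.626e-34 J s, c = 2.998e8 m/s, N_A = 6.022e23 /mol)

Φ = 0.00602

Product: 5.22e18 / 6.022e23 = 8.668e-6 mol.
Photon energy at 549 nm: hc/λ = (6.626e-34)(2.998e8)/(549e-9) = 3.618e-19 J.
Energy delivered: (5.40 W)(147 s) = 793.8 J.
Photons incident: 793.8 / 3.618e-19 = 2.194e21, i.e. 2.194e21/6.022e23 = 0.003643 mol.
Photons absorbed: 0.395 × 0.003643 = 0.001439 mol.
Φ = 8.668e-6 mol / 0.001439 mol photons = 0.00602.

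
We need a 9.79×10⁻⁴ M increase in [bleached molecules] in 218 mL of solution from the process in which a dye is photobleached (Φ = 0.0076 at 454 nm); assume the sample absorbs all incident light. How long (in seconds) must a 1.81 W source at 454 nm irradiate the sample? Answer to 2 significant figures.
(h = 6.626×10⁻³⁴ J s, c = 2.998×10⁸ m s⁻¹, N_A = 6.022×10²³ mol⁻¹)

t ≈ 4100 s

Product: (9.79×10⁻⁴ M)(0.218 L) = 2.134×10⁻⁴ mol.
Photons that must be absorbed: 2.134×10⁻⁴ / 0.0076 = 0.02808 mol.
Photon energy: hc/λ = 4.375×10⁻¹⁹ J; per mole, 2.635×10⁵ J mol⁻¹.
Energy required: 0.02808 × 2.635×10⁵ = 7399 J.
Time: 7399 J / 1.81 W = 4100 s.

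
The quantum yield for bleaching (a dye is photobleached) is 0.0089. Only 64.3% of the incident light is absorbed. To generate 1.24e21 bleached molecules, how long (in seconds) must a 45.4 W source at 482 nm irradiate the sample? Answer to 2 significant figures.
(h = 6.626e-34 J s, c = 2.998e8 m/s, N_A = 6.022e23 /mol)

Product: 1.24e21 / 6.022e23 = 0.002059 mol.
Photons that must be absorbed: 0.002059 / 0.0089 = 0.2313 mol.
Incident photons needed: 0.2313 / 0.643 = 0.3597 mol.
Photon energy: hc/λ = 4.121e-19 J; per mole, 2.482e5 J mol⁻¹.
Energy required: 0.3597 × 2.482e5 = 8.928e4 J.
Time: 8.928e4 J / 45.4 W = 2000 s.

t ≈ 2000 s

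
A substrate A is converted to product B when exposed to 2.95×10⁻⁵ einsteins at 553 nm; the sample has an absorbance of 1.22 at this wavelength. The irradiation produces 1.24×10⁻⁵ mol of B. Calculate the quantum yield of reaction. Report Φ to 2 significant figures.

Φ = 0.45

Fraction absorbed: 1 − 10^(−1.22) = 0.9397.
Photons absorbed: 0.9397 × 2.95×10⁻⁵ = 2.772×10⁻⁵ mol.
Φ = 1.24×10⁻⁵ mol / 2.772×10⁻⁵ mol photons = 0.45.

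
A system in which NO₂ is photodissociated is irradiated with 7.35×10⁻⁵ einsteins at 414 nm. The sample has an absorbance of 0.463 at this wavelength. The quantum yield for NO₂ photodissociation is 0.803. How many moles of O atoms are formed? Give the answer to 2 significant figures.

Fraction absorbed: 1 − 10^(−0.463) = 0.6557.
Photons absorbed: 0.6557 × 7.35×10⁻⁵ = 4.819×10⁻⁵ mol.
Product: Φ × n_abs = 0.803 × 4.819×10⁻⁵ = 3.870×10⁻⁵ mol.

3.9×10⁻⁵ mol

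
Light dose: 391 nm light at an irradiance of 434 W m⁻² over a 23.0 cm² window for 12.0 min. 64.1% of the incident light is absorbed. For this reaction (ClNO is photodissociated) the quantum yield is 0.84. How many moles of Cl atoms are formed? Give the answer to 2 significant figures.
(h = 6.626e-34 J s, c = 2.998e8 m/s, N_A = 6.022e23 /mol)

0.0013 mol

Photon energy at 391 nm: hc/λ = (6.626e-34)(2.998e8)/(391e-9) = 5.080e-19 J.
Energy delivered: (434 W m⁻²)(23.0e-4 m²)(720 s) = 718.7 J.
Photons incident: 718.7 / 5.080e-19 = 1.415e21, i.e. 1.415e21/6.022e23 = 0.002350 mol.
Photons absorbed: 0.641 × 0.002350 = 0.001506 mol.
Product: Φ × n_abs = 0.84 × 0.001506 = 0.001265 mol.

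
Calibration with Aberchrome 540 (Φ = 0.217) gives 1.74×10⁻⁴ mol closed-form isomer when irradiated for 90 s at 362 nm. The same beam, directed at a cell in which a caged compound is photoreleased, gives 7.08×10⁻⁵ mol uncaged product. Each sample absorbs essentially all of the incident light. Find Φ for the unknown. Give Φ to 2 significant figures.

Photons absorbed by the actinometer: 1.74×10⁻⁴ / 0.217 = 8.018×10⁻⁴ mol.
Φ(unknown) = 7.08×10⁻⁵ / 8.018×10⁻⁴ = 0.088.

Φ = 0.088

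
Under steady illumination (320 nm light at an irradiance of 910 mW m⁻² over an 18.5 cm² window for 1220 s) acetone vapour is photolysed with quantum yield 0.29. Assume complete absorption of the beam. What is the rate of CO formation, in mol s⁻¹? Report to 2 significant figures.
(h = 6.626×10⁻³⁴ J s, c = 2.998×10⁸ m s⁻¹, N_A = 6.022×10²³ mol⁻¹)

Photon energy at 320 nm: hc/λ = (6.626×10⁻³⁴)(2.998×10⁸)/(320×10⁻⁹) = 6.208×10⁻¹⁹ J.
Energy delivered: (910 mW m⁻²)(18.5×10⁻⁴ m²)(1220 s) = 2.054 J.
Photons incident: 2.054 / 6.208×10⁻¹⁹ = 3.309×10¹⁸, i.e. 3.309×10¹⁸/6.022×10²³ = 5.495×10⁻⁶ mol.
Product formed: 0.29 × 5.495×10⁻⁶ = 1.594×10⁻⁶ mol.
Rate: 1.594×10⁻⁶ / 1220 s = 1.3×10⁻⁹ mol s⁻¹.

1.3×10⁻⁹ mol s⁻¹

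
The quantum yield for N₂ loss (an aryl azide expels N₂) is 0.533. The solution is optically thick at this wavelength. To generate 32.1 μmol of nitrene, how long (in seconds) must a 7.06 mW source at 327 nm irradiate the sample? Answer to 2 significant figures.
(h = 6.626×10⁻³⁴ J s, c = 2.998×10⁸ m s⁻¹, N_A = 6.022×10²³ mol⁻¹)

t ≈ 3100 s

Product: 32.1 μmol = 3.21×10⁻⁵ mol.
Photons that must be absorbed: 3.21×10⁻⁵ / 0.533 = 6.023×10⁻⁵ mol.
Photon energy: hc/λ = 6.075×10⁻¹⁹ J; per mole, 3.658×10⁵ J mol⁻¹.
Energy required: 6.023×10⁻⁵ × 3.658×10⁵ = 22.03 J.
Time: 22.03 J / 0.00706 W = 3100 s.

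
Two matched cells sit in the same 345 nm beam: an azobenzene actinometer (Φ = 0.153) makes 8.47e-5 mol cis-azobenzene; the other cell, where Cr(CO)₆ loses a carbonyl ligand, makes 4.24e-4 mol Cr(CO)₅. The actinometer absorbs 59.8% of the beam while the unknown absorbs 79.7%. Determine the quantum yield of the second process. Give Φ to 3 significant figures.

Φ = 0.575

Photons absorbed by the actinometer: 8.47e-5 / 0.153 = 5.536e-4 mol.
Incident flux: 5.536e-4 / 0.598 = 9.258e-4 einstein.
Absorbed by unknown: 0.797 × 9.258e-4 = 7.379e-4 mol.
Φ(unknown) = 4.24e-4 / 7.379e-4 = 0.575.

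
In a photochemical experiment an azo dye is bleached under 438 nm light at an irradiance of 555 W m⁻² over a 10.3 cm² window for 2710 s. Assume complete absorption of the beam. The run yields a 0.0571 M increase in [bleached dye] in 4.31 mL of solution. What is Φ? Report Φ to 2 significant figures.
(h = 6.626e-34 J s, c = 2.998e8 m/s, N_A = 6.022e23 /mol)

Φ = 0.043

Product: (0.0571 M)(0.00431 L) = 2.461e-4 mol.
Photon energy at 438 nm: hc/λ = (6.626e-34)(2.998e8)/(438e-9) = 4.535e-19 J.
Energy delivered: (555 W m⁻²)(10.3e-4 m²)(2710 s) = 1549 J.
Photons incident: 1549 / 4.535e-19 = 3.416e21, i.e. 3.416e21/6.022e23 = 0.005673 mol.
Φ = 2.461e-4 mol / 0.005673 mol photons = 0.043.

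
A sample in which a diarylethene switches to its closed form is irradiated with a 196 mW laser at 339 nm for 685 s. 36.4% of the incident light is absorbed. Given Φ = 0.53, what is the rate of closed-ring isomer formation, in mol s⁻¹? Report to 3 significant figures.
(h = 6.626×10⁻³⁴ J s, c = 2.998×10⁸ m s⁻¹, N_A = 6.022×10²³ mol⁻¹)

Photon energy at 339 nm: hc/λ = (6.626×10⁻³⁴)(2.998×10⁸)/(339×10⁻⁹) = 5.860×10⁻¹⁹ J.
Energy delivered: (196 mW)(685 s) = 134.3 J.
Photons incident: 134.3 / 5.860×10⁻¹⁹ = 2.292×10²⁰, i.e. 2.292×10²⁰/6.022×10²³ = 3.806×10⁻⁴ mol.
Photons absorbed: 0.364 × 3.806×10⁻⁴ = 1.385×10⁻⁴ mol.
Product formed: 0.53 × 1.385×10⁻⁴ = 7.341×10⁻⁵ mol.
Rate: 7.341×10⁻⁵ / 685 s = 1.07×10⁻⁷ mol s⁻¹.

1.07×10⁻⁷ mol s⁻¹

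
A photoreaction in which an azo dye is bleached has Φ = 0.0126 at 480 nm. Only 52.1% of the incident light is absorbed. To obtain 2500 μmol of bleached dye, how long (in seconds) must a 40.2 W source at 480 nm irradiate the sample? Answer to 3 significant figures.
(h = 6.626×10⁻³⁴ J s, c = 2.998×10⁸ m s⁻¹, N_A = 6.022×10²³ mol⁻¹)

Product: 2500 μmol = 0.00250 mol.
Photons that must be absorbed: 0.00250 / 0.0126 = 0.1984 mol.
Incident photons needed: 0.1984 / 0.521 = 0.3808 mol.
Photon energy: hc/λ = 4.138×10⁻¹⁹ J; per mole, 2.492×10⁵ J mol⁻¹.
Energy required: 0.3808 × 2.492×10⁵ = 9.490×10⁴ J.
Time: 9.490×10⁴ J / 40.2 W = 2360 s.

t ≈ 2360 s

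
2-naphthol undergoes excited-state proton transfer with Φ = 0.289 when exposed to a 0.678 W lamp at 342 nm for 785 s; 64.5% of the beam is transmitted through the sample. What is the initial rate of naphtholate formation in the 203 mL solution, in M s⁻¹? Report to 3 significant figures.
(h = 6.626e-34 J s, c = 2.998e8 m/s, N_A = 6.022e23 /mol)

Photon energy at 342 nm: hc/λ = (6.626e-34)(2.998e8)/(342e-9) = 5.808e-19 J.
Energy delivered: (0.678 W)(785 s) = 532.2 J.
Photons incident: 532.2 / 5.808e-19 = 9.163e20, i.e. 9.163e20/6.022e23 = 0.001522 mol.
Fraction absorbed: 1 − 64.5/100 = 0.3550.
Photons absorbed: 0.3550 × 0.001522 = 5.403e-4 mol.
Product formed: 0.289 × 5.403e-4 = 1.561e-4 mol.
Rate: 1.561e-4 mol / (785 s × 0.203 L) = 9.80e-7 M s⁻¹.

9.80e-7 M s⁻¹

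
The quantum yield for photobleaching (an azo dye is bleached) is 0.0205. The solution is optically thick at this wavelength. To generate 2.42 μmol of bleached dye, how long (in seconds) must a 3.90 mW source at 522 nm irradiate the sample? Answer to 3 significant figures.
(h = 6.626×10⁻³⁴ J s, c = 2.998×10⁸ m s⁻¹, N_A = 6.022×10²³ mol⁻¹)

Product: 2.42 μmol = 2.42×10⁻⁶ mol.
Photons that must be absorbed: 2.42×10⁻⁶ / 0.0205 = 1.180×10⁻⁴ mol.
Photon energy: hc/λ = 3.806×10⁻¹⁹ J; per mole, 2.292×10⁵ J mol⁻¹.
Energy required: 1.180×10⁻⁴ × 2.292×10⁵ = 27.05 J.
Time: 27.05 J / 0.0039 W = 6940 s.

t ≈ 6940 s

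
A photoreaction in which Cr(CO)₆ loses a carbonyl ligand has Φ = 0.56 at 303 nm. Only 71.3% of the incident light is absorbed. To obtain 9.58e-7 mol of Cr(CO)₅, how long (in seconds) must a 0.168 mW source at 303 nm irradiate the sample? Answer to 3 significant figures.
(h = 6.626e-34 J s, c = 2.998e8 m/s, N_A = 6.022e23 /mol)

t ≈ 5640 s

Photons that must be absorbed: 9.58e-7 / 0.56 = 1.711e-6 mol.
Incident photons needed: 1.711e-6 / 0.713 = 2.400e-6 mol.
Photon energy: hc/λ = 6.556e-19 J; per mole, 3.948e5 J mol⁻¹.
Energy required: 2.400e-6 × 3.948e5 = 0.9475 J.
Time: 0.9475 J / 0.000168 W = 5640 s.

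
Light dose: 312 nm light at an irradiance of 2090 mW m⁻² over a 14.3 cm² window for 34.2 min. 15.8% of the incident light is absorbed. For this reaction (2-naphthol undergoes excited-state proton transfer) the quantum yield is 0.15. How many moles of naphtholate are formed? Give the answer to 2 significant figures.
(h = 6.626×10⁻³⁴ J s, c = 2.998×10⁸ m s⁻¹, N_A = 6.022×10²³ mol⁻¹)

3.8×10⁻⁷ mol

Photon energy at 312 nm: hc/λ = (6.626×10⁻³⁴)(2.998×10⁸)/(312×10⁻⁹) = 6.367×10⁻¹⁹ J.
Energy delivered: (2090 mW m⁻²)(14.3×10⁻⁴ m²)(2052 s) = 6.133 J.
Photons incident: 6.133 / 6.367×10⁻¹⁹ = 9.632×10¹⁸, i.e. 9.632×10¹⁸/6.022×10²³ = 1.599×10⁻⁵ mol.
Photons absorbed: 0.158 × 1.599×10⁻⁵ = 2.526×10⁻⁶ mol.
Product: Φ × n_abs = 0.15 × 2.526×10⁻⁶ = 3.789×10⁻⁷ mol.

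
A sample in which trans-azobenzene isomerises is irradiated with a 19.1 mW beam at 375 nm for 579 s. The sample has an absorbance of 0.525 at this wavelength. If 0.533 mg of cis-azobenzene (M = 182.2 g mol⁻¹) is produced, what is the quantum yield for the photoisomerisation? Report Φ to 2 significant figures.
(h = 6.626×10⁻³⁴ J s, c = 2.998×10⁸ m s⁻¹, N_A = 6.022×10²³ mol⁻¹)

Product: 0.533 mg / 182.2 g mol⁻¹ = 2.925×10⁻⁶ mol.
Photon energy at 375 nm: hc/λ = (6.626×10⁻³⁴)(2.998×10⁸)/(375×10⁻⁹) = 5.297×10⁻¹⁹ J.
Energy delivered: (19.1 mW)(579 s) = 11.06 J.
Photons incident: 11.06 / 5.297×10⁻¹⁹ = 2.088×10¹⁹, i.e. 2.088×10¹⁹/6.022×10²³ = 3.467×10⁻⁵ mol.
Fraction absorbed: 1 − 10^(−0.525) = 0.7015.
Photons absorbed: 0.7015 × 3.467×10⁻⁵ = 2.432×10⁻⁵ mol.
Φ = 2.925×10⁻⁶ mol / 2.432×10⁻⁵ mol photons = 0.12.

Φ = 0.12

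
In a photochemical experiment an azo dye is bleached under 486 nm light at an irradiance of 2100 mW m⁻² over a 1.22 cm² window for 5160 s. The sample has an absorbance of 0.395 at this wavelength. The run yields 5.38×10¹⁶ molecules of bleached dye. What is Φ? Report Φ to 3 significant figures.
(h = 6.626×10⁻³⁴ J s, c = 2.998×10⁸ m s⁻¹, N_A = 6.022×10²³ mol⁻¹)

Φ = 0.0278

Product: 5.38×10¹⁶ / 6.022×10²³ = 8.934×10⁻⁸ mol.
Photon energy at 486 nm: hc/λ = (6.626×10⁻³⁴)(2.998×10⁸)/(486×10⁻⁹) = 4.087×10⁻¹⁹ J.
Energy delivered: (2100 mW m⁻²)(1.22×10⁻⁴ m²)(5160 s) = 1.322 J.
Photons incident: 1.322 / 4.087×10⁻¹⁹ = 3.235×10¹⁸, i.e. 3.235×10¹⁸/6.022×10²³ = 5.372×10⁻⁶ mol.
Fraction absorbed: 1 − 10^(−0.395) = 0.5973.
Photons absorbed: 0.5973 × 5.372×10⁻⁶ = 3.209×10⁻⁶ mol.
Φ = 8.934×10⁻⁸ mol / 3.209×10⁻⁶ mol photons = 0.0278.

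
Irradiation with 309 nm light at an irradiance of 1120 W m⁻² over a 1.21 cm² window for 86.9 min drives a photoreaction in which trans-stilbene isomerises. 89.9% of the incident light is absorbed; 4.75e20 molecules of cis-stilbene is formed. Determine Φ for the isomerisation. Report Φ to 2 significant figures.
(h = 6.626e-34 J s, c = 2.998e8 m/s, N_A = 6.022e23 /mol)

Product: 4.75e20 / 6.022e23 = 7.888e-4 mol.
Photon energy at 309 nm: hc/λ = (6.626e-34)(2.998e8)/(309e-9) = 6.429e-19 J.
Energy delivered: (1120 W m⁻²)(1.21e-4 m²)(5214 s) = 706.6 J.
Photons incident: 706.6 / 6.429e-19 = 1.099e21, i.e. 1.099e21/6.022e23 = 0.001825 mol.
Photons absorbed: 0.899 × 0.001825 = 0.001641 mol.
Φ = 7.888e-4 mol / 0.001641 mol photons = 0.48.

Φ = 0.48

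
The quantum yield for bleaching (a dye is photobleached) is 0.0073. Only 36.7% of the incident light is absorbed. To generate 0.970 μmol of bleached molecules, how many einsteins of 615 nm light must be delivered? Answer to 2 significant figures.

Product: 0.970 μmol = 9.70×10⁻⁷ mol.
Photons that must be absorbed: 9.70×10⁻⁷ / 0.0073 = 1.329×10⁻⁴ mol.
Incident photons needed: 1.329×10⁻⁴ / 0.367 = 3.621×10⁻⁴ mol.

3.6×10⁻⁴ einstein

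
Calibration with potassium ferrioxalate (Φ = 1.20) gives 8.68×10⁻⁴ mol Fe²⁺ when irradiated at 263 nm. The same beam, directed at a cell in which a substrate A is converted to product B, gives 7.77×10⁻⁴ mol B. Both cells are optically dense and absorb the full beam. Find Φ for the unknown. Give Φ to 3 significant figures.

Φ = 1.07

Photons absorbed by the actinometer: 8.68×10⁻⁴ / 1.20 = 7.233×10⁻⁴ mol.
Φ(unknown) = 7.77×10⁻⁴ / 7.233×10⁻⁴ = 1.07.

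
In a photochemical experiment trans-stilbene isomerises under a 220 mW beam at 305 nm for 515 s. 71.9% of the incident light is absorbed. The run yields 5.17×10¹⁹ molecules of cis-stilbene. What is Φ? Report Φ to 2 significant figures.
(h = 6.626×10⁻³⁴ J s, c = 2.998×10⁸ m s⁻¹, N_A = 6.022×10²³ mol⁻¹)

Φ = 0.41

Product: 5.17×10¹⁹ / 6.022×10²³ = 8.585×10⁻⁵ mol.
Photon energy at 305 nm: hc/λ = (6.626×10⁻³⁴)(2.998×10⁸)/(305×10⁻⁹) = 6.513×10⁻¹⁹ J.
Energy delivered: (220 mW)(515 s) = 113.3 J.
Photons incident: 113.3 / 6.513×10⁻¹⁹ = 1.740×10²⁰, i.e. 1.740×10²⁰/6.022×10²³ = 2.889×10⁻⁴ mol.
Photons absorbed: 0.719 × 2.889×10⁻⁴ = 2.077×10⁻⁴ mol.
Φ = 8.585×10⁻⁵ mol / 2.077×10⁻⁴ mol photons = 0.41.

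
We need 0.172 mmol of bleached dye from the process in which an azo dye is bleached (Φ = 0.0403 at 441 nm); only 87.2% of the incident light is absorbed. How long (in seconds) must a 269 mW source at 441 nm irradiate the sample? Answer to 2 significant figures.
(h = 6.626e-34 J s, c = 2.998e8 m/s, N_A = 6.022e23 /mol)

Product: 0.172 mmol = 1.72e-4 mol.
Photons that must be absorbed: 1.72e-4 / 0.0403 = 0.004268 mol.
Incident photons needed: 0.004268 / 0.872 = 0.004894 mol.
Photon energy: hc/λ = 4.504e-19 J; per mole, 2.712e5 J mol⁻¹.
Energy required: 0.004894 × 2.712e5 = 1327 J.
Time: 1327 J / 0.269 W = 4900 s.

t ≈ 4900 s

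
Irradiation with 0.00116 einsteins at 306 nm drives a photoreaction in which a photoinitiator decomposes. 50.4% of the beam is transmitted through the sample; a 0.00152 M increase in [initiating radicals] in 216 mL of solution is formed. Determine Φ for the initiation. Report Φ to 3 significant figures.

Product: (0.00152 M)(0.216 L) = 3.283×10⁻⁴ mol.
Fraction absorbed: 1 − 50.4/100 = 0.4960.
Photons absorbed: 0.4960 × 0.00116 = 5.754×10⁻⁴ mol.
Φ = 3.283×10⁻⁴ mol / 5.754×10⁻⁴ mol photons = 0.571.

Φ = 0.571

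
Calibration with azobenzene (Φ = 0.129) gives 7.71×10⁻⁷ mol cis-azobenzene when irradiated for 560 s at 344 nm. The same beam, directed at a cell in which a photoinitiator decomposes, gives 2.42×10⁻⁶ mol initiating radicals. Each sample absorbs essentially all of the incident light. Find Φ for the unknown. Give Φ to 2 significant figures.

Photons absorbed by the actinometer: 7.71×10⁻⁷ / 0.129 = 5.977×10⁻⁶ mol.
Φ(unknown) = 2.42×10⁻⁶ / 5.977×10⁻⁶ = 0.40.

Φ = 0.40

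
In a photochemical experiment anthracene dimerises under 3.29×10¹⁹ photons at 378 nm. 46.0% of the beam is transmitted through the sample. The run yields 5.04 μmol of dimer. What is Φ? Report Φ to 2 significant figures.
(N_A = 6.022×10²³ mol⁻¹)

Φ = 0.17

Product: 5.04 μmol = 5.04×10⁻⁶ mol.
Moles of photons: 3.29×10¹⁹ / 6.022×10²³ = 5.463×10⁻⁵ mol.
Fraction absorbed: 1 − 46.0/100 = 0.5400.
Photons absorbed: 0.5400 × 5.463×10⁻⁵ = 2.950×10⁻⁵ mol.
Φ = 5.04×10⁻⁶ mol / 2.950×10⁻⁵ mol photons = 0.17.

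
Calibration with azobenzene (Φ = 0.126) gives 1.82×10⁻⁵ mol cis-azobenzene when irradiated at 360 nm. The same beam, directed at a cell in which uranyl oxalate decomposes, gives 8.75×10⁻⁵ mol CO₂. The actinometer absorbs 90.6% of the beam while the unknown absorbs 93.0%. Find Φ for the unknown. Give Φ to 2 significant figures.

Photons absorbed by the actinometer: 1.82×10⁻⁵ / 0.126 = 1.444×10⁻⁴ mol.
Incident flux: 1.444×10⁻⁴ / 0.906 = 1.594×10⁻⁴ einstein.
Absorbed by unknown: 0.930 × 1.594×10⁻⁴ = 1.482×10⁻⁴ mol.
Φ(unknown) = 8.75×10⁻⁵ / 1.482×10⁻⁴ = 0.59.

Φ = 0.59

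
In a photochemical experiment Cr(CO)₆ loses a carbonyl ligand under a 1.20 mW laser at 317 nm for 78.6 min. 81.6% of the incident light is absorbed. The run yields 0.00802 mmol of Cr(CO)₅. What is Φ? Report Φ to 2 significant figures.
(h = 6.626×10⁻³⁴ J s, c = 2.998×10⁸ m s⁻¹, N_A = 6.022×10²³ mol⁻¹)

Φ = 0.66

Product: 0.00802 mmol = 8.02×10⁻⁶ mol.
Photon energy at 317 nm: hc/λ = (6.626×10⁻³⁴)(2.998×10⁸)/(317×10⁻⁹) = 6.266×10⁻¹⁹ J.
Energy delivered: (1.20 mW)(4716 s) = 5.659 J.
Photons incident: 5.659 / 6.266×10⁻¹⁹ = 9.031×10¹⁸, i.e. 9.031×10¹⁸/6.022×10²³ = 1.500×10⁻⁵ mol.
Photons absorbed: 0.816 × 1.500×10⁻⁵ = 1.224×10⁻⁵ mol.
Φ = 8.02×10⁻⁶ mol / 1.224×10⁻⁵ mol photons = 0.66.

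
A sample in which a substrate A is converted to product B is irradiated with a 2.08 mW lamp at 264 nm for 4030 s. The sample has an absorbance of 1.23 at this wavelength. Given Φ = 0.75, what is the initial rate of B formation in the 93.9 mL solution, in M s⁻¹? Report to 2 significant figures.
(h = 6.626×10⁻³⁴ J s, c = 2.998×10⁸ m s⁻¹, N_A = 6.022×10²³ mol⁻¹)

Photon energy at 264 nm: hc/λ = (6.626×10⁻³⁴)(2.998×10⁸)/(264×10⁻⁹) = 7.525×10⁻¹⁹ J.
Energy delivered: (2.08 mW)(4030 s) = 8.382 J.
Photons incident: 8.382 / 7.525×10⁻¹⁹ = 1.114×10¹⁹, i.e. 1.114×10¹⁹/6.022×10²³ = 1.850×10⁻⁵ mol.
Fraction absorbed: 1 − 10^(−1.23) = 0.9411.
Photons absorbed: 0.9411 × 1.850×10⁻⁵ = 1.741×10⁻⁵ mol.
Product formed: 0.75 × 1.741×10⁻⁵ = 1.306×10⁻⁵ mol.
Rate: 1.306×10⁻⁵ mol / (4030 s × 0.0939 L) = 3.5×10⁻⁸ M s⁻¹.

3.5×10⁻⁸ M s⁻¹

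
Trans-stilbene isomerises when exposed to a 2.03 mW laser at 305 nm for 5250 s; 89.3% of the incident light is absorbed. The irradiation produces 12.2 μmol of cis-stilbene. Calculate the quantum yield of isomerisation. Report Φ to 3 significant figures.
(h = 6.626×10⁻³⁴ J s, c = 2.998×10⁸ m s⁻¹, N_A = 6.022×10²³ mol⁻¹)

Product: 12.2 μmol = 1.22×10⁻⁵ mol.
Photon energy at 305 nm: hc/λ = (6.626×10⁻³⁴)(2.998×10⁸)/(305×10⁻⁹) = 6.513×10⁻¹⁹ J.
Energy delivered: (2.03 mW)(5250 s) = 10.66 J.
Photons incident: 10.66 / 6.513×10⁻¹⁹ = 1.637×10¹⁹, i.e. 1.637×10¹⁹/6.022×10²³ = 2.718×10⁻⁵ mol.
Photons absorbed: 0.893 × 2.718×10⁻⁵ = 2.427×10⁻⁵ mol.
Φ = 1.22×10⁻⁵ mol / 2.427×10⁻⁵ mol photons = 0.503.

Φ = 0.503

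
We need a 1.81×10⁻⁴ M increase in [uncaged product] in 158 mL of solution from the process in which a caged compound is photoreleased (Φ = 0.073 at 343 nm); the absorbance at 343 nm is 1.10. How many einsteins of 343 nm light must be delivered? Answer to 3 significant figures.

Product: (1.81×10⁻⁴ M)(0.158 L) = 2.860×10⁻⁵ mol.
Photons that must be absorbed: 2.860×10⁻⁵ / 0.073 = 3.918×10⁻⁴ mol.
Fraction absorbed: 1 − 10^(−1.10) = 0.9206.
Incident photons needed: 3.918×10⁻⁴ / 0.9206 = 4.256×10⁻⁴ mol.

4.26×10⁻⁴ einstein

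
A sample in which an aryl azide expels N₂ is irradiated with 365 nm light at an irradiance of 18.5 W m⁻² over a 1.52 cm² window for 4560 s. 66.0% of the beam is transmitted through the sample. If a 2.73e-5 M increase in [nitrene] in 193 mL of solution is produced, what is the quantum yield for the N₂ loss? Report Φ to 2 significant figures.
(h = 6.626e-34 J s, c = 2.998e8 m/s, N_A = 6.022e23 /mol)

Φ = 0.40

Product: (2.73e-5 M)(0.193 L) = 5.269e-6 mol.
Photon energy at 365 nm: hc/λ = (6.626e-34)(2.998e8)/(365e-9) = 5.442e-19 J.
Energy delivered: (18.5 W m⁻²)(1.52e-4 m²)(4560 s) = 12.82 J.
Photons incident: 12.82 / 5.442e-19 = 2.356e19, i.e. 2.356e19/6.022e23 = 3.912e-5 mol.
Fraction absorbed: 1 − 66.0/100 = 0.3400.
Photons absorbed: 0.3400 × 3.912e-5 = 1.330e-5 mol.
Φ = 5.269e-6 mol / 1.330e-5 mol photons = 0.40.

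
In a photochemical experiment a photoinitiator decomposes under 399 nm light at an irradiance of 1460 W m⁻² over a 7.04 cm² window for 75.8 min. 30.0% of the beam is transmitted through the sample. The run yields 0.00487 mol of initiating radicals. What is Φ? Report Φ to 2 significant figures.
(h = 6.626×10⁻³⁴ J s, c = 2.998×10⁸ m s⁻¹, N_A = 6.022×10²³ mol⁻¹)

Photon energy at 399 nm: hc/λ = (6.626×10⁻³⁴)(2.998×10⁸)/(399×10⁻⁹) = 4.979×10⁻¹⁹ J.
Energy delivered: (1460 W m⁻²)(7.04×10⁻⁴ m²)(4548 s) = 4675 J.
Photons incident: 4675 / 4.979×10⁻¹⁹ = 9.389×10²¹, i.e. 9.389×10²¹/6.022×10²³ = 0.01559 mol.
Fraction absorbed: 1 − 30.0/100 = 0.7000.
Photons absorbed: 0.7000 × 0.01559 = 0.01091 mol.
Φ = 0.00487 mol / 0.01091 mol photons = 0.45.

Φ = 0.45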